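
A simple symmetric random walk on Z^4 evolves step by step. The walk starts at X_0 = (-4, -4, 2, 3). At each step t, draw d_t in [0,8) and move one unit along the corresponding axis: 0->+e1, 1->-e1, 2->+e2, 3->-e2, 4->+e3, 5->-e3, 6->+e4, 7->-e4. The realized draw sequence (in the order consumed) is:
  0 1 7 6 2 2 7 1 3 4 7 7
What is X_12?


t=0: X=(-4, -4, 2, 3), d=0 → +e1, X_1=(-3, -4, 2, 3)
t=1: X=(-3, -4, 2, 3), d=1 → -e1, X_2=(-4, -4, 2, 3)
t=2: X=(-4, -4, 2, 3), d=7 → -e4, X_3=(-4, -4, 2, 2)
t=3: X=(-4, -4, 2, 2), d=6 → +e4, X_4=(-4, -4, 2, 3)
t=4: X=(-4, -4, 2, 3), d=2 → +e2, X_5=(-4, -3, 2, 3)
t=5: X=(-4, -3, 2, 3), d=2 → +e2, X_6=(-4, -2, 2, 3)
t=6: X=(-4, -2, 2, 3), d=7 → -e4, X_7=(-4, -2, 2, 2)
t=7: X=(-4, -2, 2, 2), d=1 → -e1, X_8=(-5, -2, 2, 2)
t=8: X=(-5, -2, 2, 2), d=3 → -e2, X_9=(-5, -3, 2, 2)
t=9: X=(-5, -3, 2, 2), d=4 → +e3, X_10=(-5, -3, 3, 2)
t=10: X=(-5, -3, 3, 2), d=7 → -e4, X_11=(-5, -3, 3, 1)
t=11: X=(-5, -3, 3, 1), d=7 → -e4, X_12=(-5, -3, 3, 0)

(-5, -3, 3, 0)


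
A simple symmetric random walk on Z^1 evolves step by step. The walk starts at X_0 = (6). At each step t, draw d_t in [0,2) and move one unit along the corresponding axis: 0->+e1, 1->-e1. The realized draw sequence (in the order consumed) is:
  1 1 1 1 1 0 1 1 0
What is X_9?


(1)

t=0: X=(6), d=1 → -e1, X_1=(5)
t=1: X=(5), d=1 → -e1, X_2=(4)
t=2: X=(4), d=1 → -e1, X_3=(3)
t=3: X=(3), d=1 → -e1, X_4=(2)
t=4: X=(2), d=1 → -e1, X_5=(1)
t=5: X=(1), d=0 → +e1, X_6=(2)
t=6: X=(2), d=1 → -e1, X_7=(1)
t=7: X=(1), d=1 → -e1, X_8=(0)
t=8: X=(0), d=0 → +e1, X_9=(1)


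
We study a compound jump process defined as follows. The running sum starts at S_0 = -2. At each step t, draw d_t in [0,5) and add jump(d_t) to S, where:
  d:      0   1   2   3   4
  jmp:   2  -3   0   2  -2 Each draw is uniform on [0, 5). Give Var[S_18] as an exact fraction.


1872/25

Outcome values over d=0..4: [2, -3, 0, 2, -2]
Σy = -1, Σy² = 21, M = 5
μ = -1/5 = -1/5,  σ² = 21/5 − (-1/5)² = 104/25
Independent increments: Var[S_18] = 18·σ² = 18·(104/25) = 1872/25


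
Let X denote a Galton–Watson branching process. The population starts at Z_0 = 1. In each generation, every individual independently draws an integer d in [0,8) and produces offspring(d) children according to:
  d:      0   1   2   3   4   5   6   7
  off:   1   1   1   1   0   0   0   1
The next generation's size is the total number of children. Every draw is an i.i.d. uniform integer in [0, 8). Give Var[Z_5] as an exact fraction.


Outcome values over d=0..7: [1, 1, 1, 1, 0, 0, 0, 1]
Σy = 5, Σy² = 5, M = 8
μ = 5/8 = 5/8,  σ² = 5/8 − (5/8)² = 15/64
V_0 = 0, E_0 = 1
V_1 = 15/64·E_0 + (5/8)²·V_0 = 15/64;  E_1 = 5/8
V_2 = 15/64·E_1 + (5/8)²·V_1 = 975/4096;  E_2 = 25/64
V_3 = 15/64·E_2 + (5/8)²·V_2 = 48375/262144;  E_3 = 125/512
V_4 = 15/64·E_3 + (5/8)²·V_3 = 2169375/16777216;  E_4 = 625/4096
V_5 = 15/64·E_4 + (5/8)²·V_4 = 92634375/1073741824;  E_5 = 3125/32768

92634375/1073741824


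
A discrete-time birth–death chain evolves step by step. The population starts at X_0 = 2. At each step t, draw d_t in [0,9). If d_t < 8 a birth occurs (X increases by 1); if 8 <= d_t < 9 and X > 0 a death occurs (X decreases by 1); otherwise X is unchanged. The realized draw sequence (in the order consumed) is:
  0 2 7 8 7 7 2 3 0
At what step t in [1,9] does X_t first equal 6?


t=0: X=2, d=0 → birth, X_1=3
t=1: X=3, d=2 → birth, X_2=4
t=2: X=4, d=7 → birth, X_3=5
t=3: X=5, d=8 → death, X_4=4
t=4: X=4, d=7 → birth, X_5=5
t=5: X=5, d=7 → birth, X_6=6
t=6: X=6, d=2 → birth, X_7=7
t=7: X=7, d=3 → birth, X_8=8
t=8: X=8, d=0 → birth, X_9=9

6


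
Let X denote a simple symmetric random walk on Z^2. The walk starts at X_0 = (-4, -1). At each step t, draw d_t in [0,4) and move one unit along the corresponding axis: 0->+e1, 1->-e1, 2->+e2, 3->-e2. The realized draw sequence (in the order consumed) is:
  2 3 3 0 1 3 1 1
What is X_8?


(-6, -3)

t=0: X=(-4, -1), d=2 → +e2, X_1=(-4, 0)
t=1: X=(-4, 0), d=3 → -e2, X_2=(-4, -1)
t=2: X=(-4, -1), d=3 → -e2, X_3=(-4, -2)
t=3: X=(-4, -2), d=0 → +e1, X_4=(-3, -2)
t=4: X=(-3, -2), d=1 → -e1, X_5=(-4, -2)
t=5: X=(-4, -2), d=3 → -e2, X_6=(-4, -3)
t=6: X=(-4, -3), d=1 → -e1, X_7=(-5, -3)
t=7: X=(-5, -3), d=1 → -e1, X_8=(-6, -3)


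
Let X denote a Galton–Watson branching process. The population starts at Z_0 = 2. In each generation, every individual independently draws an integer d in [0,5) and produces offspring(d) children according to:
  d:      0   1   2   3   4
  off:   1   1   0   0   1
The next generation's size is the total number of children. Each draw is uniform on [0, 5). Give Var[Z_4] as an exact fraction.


88128/390625

Outcome values over d=0..4: [1, 1, 0, 0, 1]
Σy = 3, Σy² = 3, M = 5
μ = 3/5 = 3/5,  σ² = 3/5 − (3/5)² = 6/25
V_0 = 0, E_0 = 2
V_1 = 6/25·E_0 + (3/5)²·V_0 = 12/25;  E_1 = 6/5
V_2 = 6/25·E_1 + (3/5)²·V_1 = 288/625;  E_2 = 18/25
V_3 = 6/25·E_2 + (3/5)²·V_2 = 5292/15625;  E_3 = 54/125
V_4 = 6/25·E_3 + (3/5)²·V_3 = 88128/390625;  E_4 = 162/625


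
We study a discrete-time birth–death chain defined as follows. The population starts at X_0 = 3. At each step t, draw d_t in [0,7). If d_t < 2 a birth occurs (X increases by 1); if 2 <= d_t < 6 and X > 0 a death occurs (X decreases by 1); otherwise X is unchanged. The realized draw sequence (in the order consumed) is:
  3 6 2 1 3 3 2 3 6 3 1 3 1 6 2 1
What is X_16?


1

t=0: X=3, d=3 → death, X_1=2
t=1: X=2, d=6 → hold, X_2=2
t=2: X=2, d=2 → death, X_3=1
t=3: X=1, d=1 → birth, X_4=2
t=4: X=2, d=3 → death, X_5=1
t=5: X=1, d=3 → death, X_6=0
t=6: X=0, d=2 → hold, X_7=0
t=7: X=0, d=3 → hold, X_8=0
t=8: X=0, d=6 → hold, X_9=0
t=9: X=0, d=3 → hold, X_10=0
t=10: X=0, d=1 → birth, X_11=1
t=11: X=1, d=3 → death, X_12=0
t=12: X=0, d=1 → birth, X_13=1
t=13: X=1, d=6 → hold, X_14=1
t=14: X=1, d=2 → death, X_15=0
t=15: X=0, d=1 → birth, X_16=1


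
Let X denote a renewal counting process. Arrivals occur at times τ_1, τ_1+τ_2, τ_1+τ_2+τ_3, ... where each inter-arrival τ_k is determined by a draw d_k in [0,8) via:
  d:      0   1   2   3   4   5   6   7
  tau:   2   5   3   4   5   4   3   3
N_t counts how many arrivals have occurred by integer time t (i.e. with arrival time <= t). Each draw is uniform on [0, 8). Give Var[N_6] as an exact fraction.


Inter-arrival values over d=0..7: [2, 5, 3, 4, 5, 4, 3, 3]
Each d has probability 1/8, so the pmf of τ is: f(2) = 1/8, f(3) = 3/8, f(4) = 1/4, f(5) = 1/4
Let p_n(j) = P(N_n = j), with p_0 = [1]. Condition on τ_1: p_n(0) = P(τ > n), and for j >= 1, p_n(j) = Σ_{k<=n} f(k)·p_{n−k}(j−1)
p_1 = [1]  (j = 0)
p_2 = [7/8, 1/8]  (j = 0..1)
p_3 = [1/2, 1/2]  (j = 0..1)
p_4 = [1/4, 47/64, 1/64]  (j = 0..2)
p_5 = [0, 57/64, 7/64]  (j = 0..2)
p_6 = [0, 11/16, 159/512, 1/512]  (j = 0..3)
E[N_6] = Σ j·p_6(j) = 673/512;  E[N_6²] = Σ j²·p_6(j) = 997/512
Var[N_6] = 997/512 − (673/512)² = 57535/262144

57535/262144


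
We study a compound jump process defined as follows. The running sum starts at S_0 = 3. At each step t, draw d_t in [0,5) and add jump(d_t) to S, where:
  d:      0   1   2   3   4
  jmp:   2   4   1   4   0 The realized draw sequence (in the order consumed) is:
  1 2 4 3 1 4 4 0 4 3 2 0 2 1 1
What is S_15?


34

t=0: S=3, d=1, jump=4, S_1=7
t=1: S=7, d=2, jump=1, S_2=8
t=2: S=8, d=4, jump=0, S_3=8
t=3: S=8, d=3, jump=4, S_4=12
t=4: S=12, d=1, jump=4, S_5=16
t=5: S=16, d=4, jump=0, S_6=16
t=6: S=16, d=4, jump=0, S_7=16
t=7: S=16, d=0, jump=2, S_8=18
t=8: S=18, d=4, jump=0, S_9=18
t=9: S=18, d=3, jump=4, S_10=22
t=10: S=22, d=2, jump=1, S_11=23
t=11: S=23, d=0, jump=2, S_12=25
t=12: S=25, d=2, jump=1, S_13=26
t=13: S=26, d=1, jump=4, S_14=30
t=14: S=30, d=1, jump=4, S_15=34


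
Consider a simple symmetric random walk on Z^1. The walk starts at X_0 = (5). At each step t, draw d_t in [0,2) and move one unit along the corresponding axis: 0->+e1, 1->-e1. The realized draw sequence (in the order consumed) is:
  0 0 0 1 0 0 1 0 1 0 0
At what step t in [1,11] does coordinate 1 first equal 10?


t=0: X=(5), d=0 → +e1, X_1=(6)
t=1: X=(6), d=0 → +e1, X_2=(7)
t=2: X=(7), d=0 → +e1, X_3=(8)
t=3: X=(8), d=1 → -e1, X_4=(7)
t=4: X=(7), d=0 → +e1, X_5=(8)
t=5: X=(8), d=0 → +e1, X_6=(9)
t=6: X=(9), d=1 → -e1, X_7=(8)
t=7: X=(8), d=0 → +e1, X_8=(9)
t=8: X=(9), d=1 → -e1, X_9=(8)
t=9: X=(8), d=0 → +e1, X_10=(9)
t=10: X=(9), d=0 → +e1, X_11=(10)

11


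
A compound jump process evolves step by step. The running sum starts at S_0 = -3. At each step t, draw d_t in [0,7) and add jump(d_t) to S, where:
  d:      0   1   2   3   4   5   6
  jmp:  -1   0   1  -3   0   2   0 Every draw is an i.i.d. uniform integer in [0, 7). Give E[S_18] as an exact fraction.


Outcome values over d=0..6: [-1, 0, 1, -3, 0, 2, 0]
Σy = -1, Σy² = 15, M = 7
μ = -1/7 = -1/7,  σ² = 15/7 − (-1/7)² = 104/49
E[S_18] = -3 + 18·(-1/7) = -39/7

-39/7


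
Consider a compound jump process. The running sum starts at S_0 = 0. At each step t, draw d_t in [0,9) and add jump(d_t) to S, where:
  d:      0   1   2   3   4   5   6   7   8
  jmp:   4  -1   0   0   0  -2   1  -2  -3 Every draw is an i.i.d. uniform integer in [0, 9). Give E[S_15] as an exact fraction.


Outcome values over d=0..8: [4, -1, 0, 0, 0, -2, 1, -2, -3]
Σy = -3, Σy² = 35, M = 9
μ = -3/9 = -1/3,  σ² = 35/9 − (-1/3)² = 34/9
E[S_15] = 0 + 15·(-1/3) = -5

-5


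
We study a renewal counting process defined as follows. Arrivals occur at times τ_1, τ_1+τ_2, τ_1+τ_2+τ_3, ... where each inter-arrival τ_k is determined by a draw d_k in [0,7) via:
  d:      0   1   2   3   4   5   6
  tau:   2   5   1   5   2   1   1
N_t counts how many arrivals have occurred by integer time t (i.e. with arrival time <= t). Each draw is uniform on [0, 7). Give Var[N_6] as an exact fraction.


20004959344/13841287201

Inter-arrival values over d=0..6: [2, 5, 1, 5, 2, 1, 1]
Each d has probability 1/7, so the pmf of τ is: f(1) = 3/7, f(2) = 2/7, f(5) = 2/7
Let p_n(j) = P(N_n = j), with p_0 = [1]. Condition on τ_1: p_n(0) = P(τ > n), and for j >= 1, p_n(j) = Σ_{k<=n} f(k)·p_{n−k}(j−1)
p_1 = [4/7, 3/7]  (j = 0..1)
p_2 = [2/7, 26/49, 9/49]  (j = 0..2)
p_3 = [2/7, 2/7, 120/343, 27/343]  (j = 0..3)
p_4 = [2/7, 10/49, 94/343, 486/2401, 81/2401]  (j = 0..4)
p_5 = [0, 24/49, 58/343, 522/2401, 1836/16807, 243/16807]  (j = 0..5)
p_6 = [0, 12/49, 134/343, 362/2401, 2538/16807, 6642/117649, 729/117649]  (j = 0..6)
E[N_6] = Σ j·p_6(j) = 282598/117649;  E[N_6²] = Σ j²·p_6(j) = 848852/117649
Var[N_6] = 848852/117649 − (282598/117649)² = 20004959344/13841287201


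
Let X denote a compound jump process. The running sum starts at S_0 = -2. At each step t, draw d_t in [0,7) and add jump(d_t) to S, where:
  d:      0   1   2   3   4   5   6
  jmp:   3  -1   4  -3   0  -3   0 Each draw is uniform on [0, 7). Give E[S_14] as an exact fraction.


-2

Outcome values over d=0..6: [3, -1, 4, -3, 0, -3, 0]
Σy = 0, Σy² = 44, M = 7
μ = 0/7 = 0,  σ² = 44/7 − (0)² = 44/7
E[S_14] = -2 + 14·(0) = -2


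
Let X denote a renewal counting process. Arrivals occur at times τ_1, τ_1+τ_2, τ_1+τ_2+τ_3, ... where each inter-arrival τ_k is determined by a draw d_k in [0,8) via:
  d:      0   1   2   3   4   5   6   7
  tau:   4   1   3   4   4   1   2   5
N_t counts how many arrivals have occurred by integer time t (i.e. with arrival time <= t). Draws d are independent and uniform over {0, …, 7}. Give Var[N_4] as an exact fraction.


29503/65536

Inter-arrival values over d=0..7: [4, 1, 3, 4, 4, 1, 2, 5]
Each d has probability 1/8, so the pmf of τ is: f(1) = 1/4, f(2) = 1/8, f(3) = 1/8, f(4) = 3/8, f(5) = 1/8
Let p_n(j) = P(N_n = j), with p_0 = [1]. Condition on τ_1: p_n(0) = P(τ > n), and for j >= 1, p_n(j) = Σ_{k<=n} f(k)·p_{n−k}(j−1)
p_1 = [3/4, 1/4]  (j = 0..1)
p_2 = [5/8, 5/16, 1/16]  (j = 0..2)
p_3 = [1/2, 3/8, 7/64, 1/64]  (j = 0..3)
p_4 = [1/8, 43/64, 21/128, 9/256, 1/256]  (j = 0..4)
E[N_4] = Σ j·p_4(j) = 287/256;  E[N_4²] = Σ j²·p_4(j) = 437/256
Var[N_4] = 437/256 − (287/256)² = 29503/65536


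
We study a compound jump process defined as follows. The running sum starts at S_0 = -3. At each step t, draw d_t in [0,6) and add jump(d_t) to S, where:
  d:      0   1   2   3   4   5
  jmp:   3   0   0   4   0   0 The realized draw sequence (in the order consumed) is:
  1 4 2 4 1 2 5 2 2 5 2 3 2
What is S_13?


1

t=0: S=-3, d=1, jump=0, S_1=-3
t=1: S=-3, d=4, jump=0, S_2=-3
t=2: S=-3, d=2, jump=0, S_3=-3
t=3: S=-3, d=4, jump=0, S_4=-3
t=4: S=-3, d=1, jump=0, S_5=-3
t=5: S=-3, d=2, jump=0, S_6=-3
t=6: S=-3, d=5, jump=0, S_7=-3
t=7: S=-3, d=2, jump=0, S_8=-3
t=8: S=-3, d=2, jump=0, S_9=-3
t=9: S=-3, d=5, jump=0, S_10=-3
t=10: S=-3, d=2, jump=0, S_11=-3
t=11: S=-3, d=3, jump=4, S_12=1
t=12: S=1, d=2, jump=0, S_13=1


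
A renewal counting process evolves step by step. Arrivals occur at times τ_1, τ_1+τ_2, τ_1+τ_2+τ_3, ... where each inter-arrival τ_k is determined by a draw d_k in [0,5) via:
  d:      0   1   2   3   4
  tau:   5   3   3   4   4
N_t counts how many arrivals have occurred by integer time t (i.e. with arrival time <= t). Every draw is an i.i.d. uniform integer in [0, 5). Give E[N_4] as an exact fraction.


Inter-arrival values over d=0..4: [5, 3, 3, 4, 4]
Each d has probability 1/5, so the pmf of τ is: f(3) = 2/5, f(4) = 2/5, f(5) = 1/5
Renewal equation for m(n) = E[N_n]: condition on τ_1 = k (if k <= n, one arrival plus a fresh copy on the remaining n−k steps): m(n) = F(n) + Σ_{k<=n} f(k)·m(n−k), where F(n) = P(τ <= n) and m(0) = 0
m(1) = F(1) = 0
m(2) = F(2) = 0
m(3) = F(3) = 2/5
m(4) = F(4) = 4/5
E[N_4] = m(4) = 4/5

4/5


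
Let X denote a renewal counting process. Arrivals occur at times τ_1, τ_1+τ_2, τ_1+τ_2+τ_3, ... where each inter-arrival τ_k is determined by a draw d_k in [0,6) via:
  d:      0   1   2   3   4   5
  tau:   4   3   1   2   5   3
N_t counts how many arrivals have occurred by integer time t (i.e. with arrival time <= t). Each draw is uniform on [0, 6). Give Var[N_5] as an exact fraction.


23241431/60466176

Inter-arrival values over d=0..5: [4, 3, 1, 2, 5, 3]
Each d has probability 1/6, so the pmf of τ is: f(1) = 1/6, f(2) = 1/6, f(3) = 1/3, f(4) = 1/6, f(5) = 1/6
Let p_n(j) = P(N_n = j), with p_0 = [1]. Condition on τ_1: p_n(0) = P(τ > n), and for j >= 1, p_n(j) = Σ_{k<=n} f(k)·p_{n−k}(j−1)
p_1 = [5/6, 1/6]  (j = 0..1)
p_2 = [2/3, 11/36, 1/36]  (j = 0..2)
p_3 = [1/3, 7/12, 17/216, 1/216]  (j = 0..3)
p_4 = [1/6, 11/18, 11/54, 23/1296, 1/1296]  (j = 0..4)
p_5 = [0, 11/18, 71/216, 73/1296, 29/7776, 1/7776]  (j = 0..5)
E[N_5] = Σ j·p_5(j) = 11299/7776;  E[N_5²] = Σ j²·p_5(j) = 6469/2592
Var[N_5] = 6469/2592 − (11299/7776)² = 23241431/60466176


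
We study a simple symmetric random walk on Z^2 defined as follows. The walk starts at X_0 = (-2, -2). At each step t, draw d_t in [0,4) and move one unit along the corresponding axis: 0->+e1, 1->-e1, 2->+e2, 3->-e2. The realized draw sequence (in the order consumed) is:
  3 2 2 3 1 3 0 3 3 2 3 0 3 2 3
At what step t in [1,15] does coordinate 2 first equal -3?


1

t=0: X=(-2, -2), d=3 → -e2, X_1=(-2, -3)
t=1: X=(-2, -3), d=2 → +e2, X_2=(-2, -2)
t=2: X=(-2, -2), d=2 → +e2, X_3=(-2, -1)
t=3: X=(-2, -1), d=3 → -e2, X_4=(-2, -2)
t=4: X=(-2, -2), d=1 → -e1, X_5=(-3, -2)
t=5: X=(-3, -2), d=3 → -e2, X_6=(-3, -3)
t=6: X=(-3, -3), d=0 → +e1, X_7=(-2, -3)
t=7: X=(-2, -3), d=3 → -e2, X_8=(-2, -4)
t=8: X=(-2, -4), d=3 → -e2, X_9=(-2, -5)
t=9: X=(-2, -5), d=2 → +e2, X_10=(-2, -4)
t=10: X=(-2, -4), d=3 → -e2, X_11=(-2, -5)
t=11: X=(-2, -5), d=0 → +e1, X_12=(-1, -5)
t=12: X=(-1, -5), d=3 → -e2, X_13=(-1, -6)
t=13: X=(-1, -6), d=2 → +e2, X_14=(-1, -5)
t=14: X=(-1, -5), d=3 → -e2, X_15=(-1, -6)


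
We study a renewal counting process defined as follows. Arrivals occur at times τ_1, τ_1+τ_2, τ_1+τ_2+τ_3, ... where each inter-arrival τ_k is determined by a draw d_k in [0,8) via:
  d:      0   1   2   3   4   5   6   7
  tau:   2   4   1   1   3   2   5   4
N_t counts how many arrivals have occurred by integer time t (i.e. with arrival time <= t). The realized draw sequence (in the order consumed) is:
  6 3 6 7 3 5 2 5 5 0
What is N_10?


draw d_1=6: τ_1=5, arrival time A_1=5
draw d_2=3: τ_2=1, arrival time A_2=6
draw d_3=6: τ_3=5, arrival time A_3=11
draw d_4=7: τ_4=4, arrival time A_4=15
draw d_5=3: τ_5=1, arrival time A_5=16
draw d_6=5: τ_6=2, arrival time A_6=18
draw d_7=2: τ_7=1, arrival time A_7=19
draw d_8=5: τ_8=2, arrival time A_8=21
draw d_9=5: τ_9=2, arrival time A_9=23
draw d_10=0: τ_10=2, arrival time A_10=25
N_t over t=0..10: 0:0 1:0 2:0 3:0 4:0 5:1 6:2 7:2 8:2 9:2 10:2

2


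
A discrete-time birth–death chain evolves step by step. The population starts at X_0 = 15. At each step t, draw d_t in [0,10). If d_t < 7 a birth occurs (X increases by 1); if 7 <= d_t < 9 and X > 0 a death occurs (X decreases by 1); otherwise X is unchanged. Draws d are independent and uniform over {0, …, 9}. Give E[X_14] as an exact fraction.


X can drop by at most 1 per step and X_0 = 15 > T = 14, so X_t >= 15 − t >= 1 > 0 for every t <= 14: the floor at 0 (the 'and X > 0' condition) never binds. Hence X_14 = X_0 + Σ_{t<14} Y_t with i.i.d. increments Y_t = y(d_t) ∈ {+1, −1, 0}.
Outcome values over d=0..9: [1, 1, 1, 1, 1, 1, 1, -1, -1, 0]
Σy = 5, Σy² = 9, M = 10
μ = 5/10 = 1/2,  σ² = 9/10 − (1/2)² = 13/20
E[X_14] = 15 + 14·(1/2) = 22

22


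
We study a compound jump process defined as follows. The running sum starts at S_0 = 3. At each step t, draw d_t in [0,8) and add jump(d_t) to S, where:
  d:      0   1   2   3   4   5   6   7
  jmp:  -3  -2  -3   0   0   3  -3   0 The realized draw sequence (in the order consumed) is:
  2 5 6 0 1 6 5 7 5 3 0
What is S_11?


t=0: S=3, d=2, jump=-3, S_1=0
t=1: S=0, d=5, jump=3, S_2=3
t=2: S=3, d=6, jump=-3, S_3=0
t=3: S=0, d=0, jump=-3, S_4=-3
t=4: S=-3, d=1, jump=-2, S_5=-5
t=5: S=-5, d=6, jump=-3, S_6=-8
t=6: S=-8, d=5, jump=3, S_7=-5
t=7: S=-5, d=7, jump=0, S_8=-5
t=8: S=-5, d=5, jump=3, S_9=-2
t=9: S=-2, d=3, jump=0, S_10=-2
t=10: S=-2, d=0, jump=-3, S_11=-5

-5


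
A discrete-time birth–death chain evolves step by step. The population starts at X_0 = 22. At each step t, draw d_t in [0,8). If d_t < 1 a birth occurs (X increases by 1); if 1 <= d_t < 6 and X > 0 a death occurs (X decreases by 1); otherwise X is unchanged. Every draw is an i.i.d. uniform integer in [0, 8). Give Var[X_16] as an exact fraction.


8

X can drop by at most 1 per step and X_0 = 22 > T = 16, so X_t >= 22 − t >= 6 > 0 for every t <= 16: the floor at 0 (the 'and X > 0' condition) never binds. Hence X_16 = X_0 + Σ_{t<16} Y_t with i.i.d. increments Y_t = y(d_t) ∈ {+1, −1, 0}.
Outcome values over d=0..7: [1, -1, -1, -1, -1, -1, 0, 0]
Σy = -4, Σy² = 6, M = 8
μ = -4/8 = -1/2,  σ² = 6/8 − (-1/2)² = 1/2
Independent increments: Var[X_16] = 16·σ² = 16·(1/2) = 8


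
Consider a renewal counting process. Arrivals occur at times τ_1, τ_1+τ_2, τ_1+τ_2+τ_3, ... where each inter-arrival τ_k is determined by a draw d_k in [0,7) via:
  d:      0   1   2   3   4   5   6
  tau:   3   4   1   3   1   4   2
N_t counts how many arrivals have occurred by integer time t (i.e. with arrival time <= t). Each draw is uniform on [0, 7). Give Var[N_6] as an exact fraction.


Inter-arrival values over d=0..6: [3, 4, 1, 3, 1, 4, 2]
Each d has probability 1/7, so the pmf of τ is: f(1) = 2/7, f(2) = 1/7, f(3) = 2/7, f(4) = 2/7
Let p_n(j) = P(N_n = j), with p_0 = [1]. Condition on τ_1: p_n(0) = P(τ > n), and for j >= 1, p_n(j) = Σ_{k<=n} f(k)·p_{n−k}(j−1)
p_1 = [5/7, 2/7]  (j = 0..1)
p_2 = [4/7, 17/49, 4/49]  (j = 0..2)
p_3 = [2/7, 27/49, 48/343, 8/343]  (j = 0..3)
p_4 = [0, 32/49, 99/343, 124/2401, 16/2401]  (j = 0..4)
p_5 = [0, 20/49, 153/343, 302/2401, 304/16807, 32/16807]  (j = 0..5)
p_6 = [0, 12/49, 160/343, 557/2401, 120/2401, 720/117649, 64/117649]  (j = 0..6)
E[N_6] = Σ j·p_6(j) = 247955/117649;  E[N_6²] = Σ j²·p_6(j) = 608353/117649
Var[N_6] = 608353/117649 − (247955/117649)² = 10090440072/13841287201

10090440072/13841287201


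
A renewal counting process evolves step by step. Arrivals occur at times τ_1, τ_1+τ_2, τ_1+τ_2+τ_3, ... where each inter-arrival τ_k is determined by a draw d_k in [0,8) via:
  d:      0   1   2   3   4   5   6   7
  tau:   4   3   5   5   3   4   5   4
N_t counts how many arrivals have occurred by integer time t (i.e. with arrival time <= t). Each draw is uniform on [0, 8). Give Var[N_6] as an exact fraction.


Inter-arrival values over d=0..7: [4, 3, 5, 5, 3, 4, 5, 4]
Each d has probability 1/8, so the pmf of τ is: f(3) = 1/4, f(4) = 3/8, f(5) = 3/8
Let p_n(j) = P(N_n = j), with p_0 = [1]. Condition on τ_1: p_n(0) = P(τ > n), and for j >= 1, p_n(j) = Σ_{k<=n} f(k)·p_{n−k}(j−1)
p_1 = [1]  (j = 0)
p_2 = [1]  (j = 0)
p_3 = [3/4, 1/4]  (j = 0..1)
p_4 = [3/8, 5/8]  (j = 0..1)
p_5 = [0, 1]  (j = 0..1)
p_6 = [0, 15/16, 1/16]  (j = 0..2)
E[N_6] = Σ j·p_6(j) = 17/16;  E[N_6²] = Σ j²·p_6(j) = 19/16
Var[N_6] = 19/16 − (17/16)² = 15/256

15/256


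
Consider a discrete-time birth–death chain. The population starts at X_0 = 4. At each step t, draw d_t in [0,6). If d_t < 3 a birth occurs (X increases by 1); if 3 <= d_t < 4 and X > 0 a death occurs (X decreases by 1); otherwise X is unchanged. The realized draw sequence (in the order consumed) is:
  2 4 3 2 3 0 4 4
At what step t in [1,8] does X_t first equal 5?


t=0: X=4, d=2 → birth, X_1=5
t=1: X=5, d=4 → hold, X_2=5
t=2: X=5, d=3 → death, X_3=4
t=3: X=4, d=2 → birth, X_4=5
t=4: X=5, d=3 → death, X_5=4
t=5: X=4, d=0 → birth, X_6=5
t=6: X=5, d=4 → hold, X_7=5
t=7: X=5, d=4 → hold, X_8=5

1


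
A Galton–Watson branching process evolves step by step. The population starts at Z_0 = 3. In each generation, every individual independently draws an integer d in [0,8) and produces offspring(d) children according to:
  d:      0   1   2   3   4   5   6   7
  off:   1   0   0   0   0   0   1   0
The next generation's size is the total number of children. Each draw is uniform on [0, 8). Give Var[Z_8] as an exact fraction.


Outcome values over d=0..7: [1, 0, 0, 0, 0, 0, 1, 0]
Σy = 2, Σy² = 2, M = 8
μ = 2/8 = 1/4,  σ² = 2/8 − (1/4)² = 3/16
V_0 = 0, E_0 = 3
V_1 = 3/16·E_0 + (1/4)²·V_0 = 9/16;  E_1 = 3/4
V_2 = 3/16·E_1 + (1/4)²·V_1 = 45/256;  E_2 = 3/16
V_3 = 3/16·E_2 + (1/4)²·V_2 = 189/4096;  E_3 = 3/64
V_4 = 3/16·E_3 + (1/4)²·V_3 = 765/65536;  E_4 = 3/256
V_5 = 3/16·E_4 + (1/4)²·V_4 = 3069/1048576;  E_5 = 3/1024
V_6 = 3/16·E_5 + (1/4)²·V_5 = 12285/16777216;  E_6 = 3/4096
V_7 = 3/16·E_6 + (1/4)²·V_6 = 49149/268435456;  E_7 = 3/16384
V_8 = 3/16·E_7 + (1/4)²·V_7 = 196605/4294967296;  E_8 = 3/65536

196605/4294967296


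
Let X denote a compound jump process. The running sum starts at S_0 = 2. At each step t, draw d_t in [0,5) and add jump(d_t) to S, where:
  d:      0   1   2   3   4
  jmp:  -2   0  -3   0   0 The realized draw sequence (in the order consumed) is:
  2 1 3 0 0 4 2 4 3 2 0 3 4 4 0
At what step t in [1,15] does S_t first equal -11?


t=0: S=2, d=2, jump=-3, S_1=-1
t=1: S=-1, d=1, jump=0, S_2=-1
t=2: S=-1, d=3, jump=0, S_3=-1
t=3: S=-1, d=0, jump=-2, S_4=-3
t=4: S=-3, d=0, jump=-2, S_5=-5
t=5: S=-5, d=4, jump=0, S_6=-5
t=6: S=-5, d=2, jump=-3, S_7=-8
t=7: S=-8, d=4, jump=0, S_8=-8
t=8: S=-8, d=3, jump=0, S_9=-8
t=9: S=-8, d=2, jump=-3, S_10=-11
t=10: S=-11, d=0, jump=-2, S_11=-13
t=11: S=-13, d=3, jump=0, S_12=-13
t=12: S=-13, d=4, jump=0, S_13=-13
t=13: S=-13, d=4, jump=0, S_14=-13
t=14: S=-13, d=0, jump=-2, S_15=-15

10


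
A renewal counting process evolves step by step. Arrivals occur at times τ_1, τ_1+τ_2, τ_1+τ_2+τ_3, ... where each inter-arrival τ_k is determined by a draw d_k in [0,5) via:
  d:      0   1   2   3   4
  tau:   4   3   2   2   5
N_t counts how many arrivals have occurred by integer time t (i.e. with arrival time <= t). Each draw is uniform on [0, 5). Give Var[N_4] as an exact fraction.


224/625

Inter-arrival values over d=0..4: [4, 3, 2, 2, 5]
Each d has probability 1/5, so the pmf of τ is: f(2) = 2/5, f(3) = 1/5, f(4) = 1/5, f(5) = 1/5
Let p_n(j) = P(N_n = j), with p_0 = [1]. Condition on τ_1: p_n(0) = P(τ > n), and for j >= 1, p_n(j) = Σ_{k<=n} f(k)·p_{n−k}(j−1)
p_1 = [1]  (j = 0)
p_2 = [3/5, 2/5]  (j = 0..1)
p_3 = [2/5, 3/5]  (j = 0..1)
p_4 = [1/5, 16/25, 4/25]  (j = 0..2)
E[N_4] = Σ j·p_4(j) = 24/25;  E[N_4²] = Σ j²·p_4(j) = 32/25
Var[N_4] = 32/25 − (24/25)² = 224/625


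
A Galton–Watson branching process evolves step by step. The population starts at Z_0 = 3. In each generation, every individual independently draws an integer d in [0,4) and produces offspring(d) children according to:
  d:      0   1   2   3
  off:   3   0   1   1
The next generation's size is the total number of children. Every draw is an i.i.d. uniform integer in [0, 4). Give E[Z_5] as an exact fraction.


9375/1024

Outcome values over d=0..3: [3, 0, 1, 1]
Σy = 5, Σy² = 11, M = 4
μ = 5/4 = 5/4,  σ² = 11/4 − (5/4)² = 19/16
E[Z_0] = 3
E[Z_1] = 5/4·E[Z_0] = 15/4
E[Z_2] = 5/4·E[Z_1] = 75/16
E[Z_3] = 5/4·E[Z_2] = 375/64
E[Z_4] = 5/4·E[Z_3] = 1875/256
E[Z_5] = 5/4·E[Z_4] = 9375/1024


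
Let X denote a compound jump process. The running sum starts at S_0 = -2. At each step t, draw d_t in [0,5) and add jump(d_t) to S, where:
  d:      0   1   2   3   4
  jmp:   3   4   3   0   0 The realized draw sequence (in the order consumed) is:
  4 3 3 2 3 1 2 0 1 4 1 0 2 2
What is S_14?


28

t=0: S=-2, d=4, jump=0, S_1=-2
t=1: S=-2, d=3, jump=0, S_2=-2
t=2: S=-2, d=3, jump=0, S_3=-2
t=3: S=-2, d=2, jump=3, S_4=1
t=4: S=1, d=3, jump=0, S_5=1
t=5: S=1, d=1, jump=4, S_6=5
t=6: S=5, d=2, jump=3, S_7=8
t=7: S=8, d=0, jump=3, S_8=11
t=8: S=11, d=1, jump=4, S_9=15
t=9: S=15, d=4, jump=0, S_10=15
t=10: S=15, d=1, jump=4, S_11=19
t=11: S=19, d=0, jump=3, S_12=22
t=12: S=22, d=2, jump=3, S_13=25
t=13: S=25, d=2, jump=3, S_14=28


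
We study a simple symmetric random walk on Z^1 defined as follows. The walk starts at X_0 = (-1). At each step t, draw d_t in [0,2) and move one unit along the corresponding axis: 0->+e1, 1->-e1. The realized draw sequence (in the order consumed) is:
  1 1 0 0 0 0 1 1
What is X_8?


t=0: X=(-1), d=1 → -e1, X_1=(-2)
t=1: X=(-2), d=1 → -e1, X_2=(-3)
t=2: X=(-3), d=0 → +e1, X_3=(-2)
t=3: X=(-2), d=0 → +e1, X_4=(-1)
t=4: X=(-1), d=0 → +e1, X_5=(0)
t=5: X=(0), d=0 → +e1, X_6=(1)
t=6: X=(1), d=1 → -e1, X_7=(0)
t=7: X=(0), d=1 → -e1, X_8=(-1)

(-1)


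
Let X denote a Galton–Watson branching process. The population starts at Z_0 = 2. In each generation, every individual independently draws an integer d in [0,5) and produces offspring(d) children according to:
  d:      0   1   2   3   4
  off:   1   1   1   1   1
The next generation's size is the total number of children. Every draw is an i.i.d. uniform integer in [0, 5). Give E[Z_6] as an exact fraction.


Outcome values over d=0..4: [1, 1, 1, 1, 1]
Σy = 5, Σy² = 5, M = 5
μ = 5/5 = 1,  σ² = 5/5 − (1)² = 0
E[Z_0] = 2
E[Z_1] = 1·E[Z_0] = 2
E[Z_2] = 1·E[Z_1] = 2
E[Z_3] = 1·E[Z_2] = 2
E[Z_4] = 1·E[Z_3] = 2
E[Z_5] = 1·E[Z_4] = 2
E[Z_6] = 1·E[Z_5] = 2

2


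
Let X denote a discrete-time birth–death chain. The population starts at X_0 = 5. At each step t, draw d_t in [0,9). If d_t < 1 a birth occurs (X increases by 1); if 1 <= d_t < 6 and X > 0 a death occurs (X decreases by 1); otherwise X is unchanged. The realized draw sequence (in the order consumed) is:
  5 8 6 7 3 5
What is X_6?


2

t=0: X=5, d=5 → death, X_1=4
t=1: X=4, d=8 → hold, X_2=4
t=2: X=4, d=6 → hold, X_3=4
t=3: X=4, d=7 → hold, X_4=4
t=4: X=4, d=3 → death, X_5=3
t=5: X=3, d=5 → death, X_6=2


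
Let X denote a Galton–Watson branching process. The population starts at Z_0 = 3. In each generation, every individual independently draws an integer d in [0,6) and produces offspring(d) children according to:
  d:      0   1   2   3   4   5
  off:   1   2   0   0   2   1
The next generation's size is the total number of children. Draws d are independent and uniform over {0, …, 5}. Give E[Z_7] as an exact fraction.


3

Outcome values over d=0..5: [1, 2, 0, 0, 2, 1]
Σy = 6, Σy² = 10, M = 6
μ = 6/6 = 1,  σ² = 10/6 − (1)² = 2/3
E[Z_0] = 3
E[Z_1] = 1·E[Z_0] = 3
E[Z_2] = 1·E[Z_1] = 3
E[Z_3] = 1·E[Z_2] = 3
E[Z_4] = 1·E[Z_3] = 3
E[Z_5] = 1·E[Z_4] = 3
E[Z_6] = 1·E[Z_5] = 3
E[Z_7] = 1·E[Z_6] = 3


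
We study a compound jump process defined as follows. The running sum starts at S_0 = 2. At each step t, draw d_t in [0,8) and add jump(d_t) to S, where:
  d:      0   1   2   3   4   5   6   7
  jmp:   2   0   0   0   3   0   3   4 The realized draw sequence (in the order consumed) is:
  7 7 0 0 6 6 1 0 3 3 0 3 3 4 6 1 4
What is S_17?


33

t=0: S=2, d=7, jump=4, S_1=6
t=1: S=6, d=7, jump=4, S_2=10
t=2: S=10, d=0, jump=2, S_3=12
t=3: S=12, d=0, jump=2, S_4=14
t=4: S=14, d=6, jump=3, S_5=17
t=5: S=17, d=6, jump=3, S_6=20
t=6: S=20, d=1, jump=0, S_7=20
t=7: S=20, d=0, jump=2, S_8=22
t=8: S=22, d=3, jump=0, S_9=22
t=9: S=22, d=3, jump=0, S_10=22
t=10: S=22, d=0, jump=2, S_11=24
t=11: S=24, d=3, jump=0, S_12=24
t=12: S=24, d=3, jump=0, S_13=24
t=13: S=24, d=4, jump=3, S_14=27
t=14: S=27, d=6, jump=3, S_15=30
t=15: S=30, d=1, jump=0, S_16=30
t=16: S=30, d=4, jump=3, S_17=33


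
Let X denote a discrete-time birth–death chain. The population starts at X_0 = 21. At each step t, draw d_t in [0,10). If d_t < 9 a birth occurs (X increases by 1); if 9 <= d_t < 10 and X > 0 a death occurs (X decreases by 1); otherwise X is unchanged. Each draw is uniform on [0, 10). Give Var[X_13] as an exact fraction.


117/25

X can drop by at most 1 per step and X_0 = 21 > T = 13, so X_t >= 21 − t >= 8 > 0 for every t <= 13: the floor at 0 (the 'and X > 0' condition) never binds. Hence X_13 = X_0 + Σ_{t<13} Y_t with i.i.d. increments Y_t = y(d_t) ∈ {+1, −1, 0}.
Outcome values over d=0..9: [1, 1, 1, 1, 1, 1, 1, 1, 1, -1]
Σy = 8, Σy² = 10, M = 10
μ = 8/10 = 4/5,  σ² = 10/10 − (4/5)² = 9/25
Independent increments: Var[X_13] = 13·σ² = 13·(9/25) = 117/25


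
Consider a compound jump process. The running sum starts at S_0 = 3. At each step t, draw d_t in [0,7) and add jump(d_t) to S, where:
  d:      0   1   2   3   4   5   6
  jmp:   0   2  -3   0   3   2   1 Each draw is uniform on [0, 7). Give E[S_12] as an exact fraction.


Outcome values over d=0..6: [0, 2, -3, 0, 3, 2, 1]
Σy = 5, Σy² = 27, M = 7
μ = 5/7 = 5/7,  σ² = 27/7 − (5/7)² = 164/49
E[S_12] = 3 + 12·(5/7) = 81/7

81/7


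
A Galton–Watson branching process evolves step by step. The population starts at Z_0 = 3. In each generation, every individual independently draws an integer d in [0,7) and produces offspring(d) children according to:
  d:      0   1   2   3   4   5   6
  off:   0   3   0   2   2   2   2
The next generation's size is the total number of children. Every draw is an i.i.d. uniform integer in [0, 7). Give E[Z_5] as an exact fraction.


483153/16807

Outcome values over d=0..6: [0, 3, 0, 2, 2, 2, 2]
Σy = 11, Σy² = 25, M = 7
μ = 11/7 = 11/7,  σ² = 25/7 − (11/7)² = 54/49
E[Z_0] = 3
E[Z_1] = 11/7·E[Z_0] = 33/7
E[Z_2] = 11/7·E[Z_1] = 363/49
E[Z_3] = 11/7·E[Z_2] = 3993/343
E[Z_4] = 11/7·E[Z_3] = 43923/2401
E[Z_5] = 11/7·E[Z_4] = 483153/16807


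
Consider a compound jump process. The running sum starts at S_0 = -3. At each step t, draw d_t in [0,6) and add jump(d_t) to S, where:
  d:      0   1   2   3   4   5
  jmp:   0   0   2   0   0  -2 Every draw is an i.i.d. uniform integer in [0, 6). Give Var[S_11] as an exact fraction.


Outcome values over d=0..5: [0, 0, 2, 0, 0, -2]
Σy = 0, Σy² = 8, M = 6
μ = 0/6 = 0,  σ² = 8/6 − (0)² = 4/3
Independent increments: Var[S_11] = 11·σ² = 11·(4/3) = 44/3

44/3


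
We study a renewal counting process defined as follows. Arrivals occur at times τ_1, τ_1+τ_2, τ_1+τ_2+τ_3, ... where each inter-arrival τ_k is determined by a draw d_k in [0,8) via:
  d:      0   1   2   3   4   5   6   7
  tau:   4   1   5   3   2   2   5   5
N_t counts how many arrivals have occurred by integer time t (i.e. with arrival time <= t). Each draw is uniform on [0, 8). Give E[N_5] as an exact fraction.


Inter-arrival values over d=0..7: [4, 1, 5, 3, 2, 2, 5, 5]
Each d has probability 1/8, so the pmf of τ is: f(1) = 1/8, f(2) = 1/4, f(3) = 1/8, f(4) = 1/8, f(5) = 3/8
Renewal equation for m(n) = E[N_n]: condition on τ_1 = k (if k <= n, one arrival plus a fresh copy on the remaining n−k steps): m(n) = F(n) + Σ_{k<=n} f(k)·m(n−k), where F(n) = P(τ <= n) and m(0) = 0
m(1) = F(1) = 1/8
m(2) = F(2) + f(1)·m(1) = 3/8 + 1/8·1/8 = 25/64
m(3) = F(3) + f(1)·m(2) + f(2)·m(1) = 1/2 + 1/8·25/64 + 1/4·1/8 = 297/512
m(4) = F(4) + f(1)·m(3) + f(2)·m(2) + f(3)·m(1) = 5/8 + 1/8·297/512 + 1/4·25/64 + 1/8·1/8 = 3321/4096
m(5) = F(5) + f(1)·m(4) + f(2)·m(3) + f(3)·m(2) + f(4)·m(1) = 1 + 1/8·3321/4096 + 1/4·297/512 + 1/8·25/64 + 1/8·1/8 = 42953/32768
E[N_5] = m(5) = 42953/32768

42953/32768


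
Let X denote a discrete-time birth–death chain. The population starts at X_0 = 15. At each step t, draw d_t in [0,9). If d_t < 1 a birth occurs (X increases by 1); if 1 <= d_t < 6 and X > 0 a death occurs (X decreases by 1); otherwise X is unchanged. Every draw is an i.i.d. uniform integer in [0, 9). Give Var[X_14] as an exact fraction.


532/81

X can drop by at most 1 per step and X_0 = 15 > T = 14, so X_t >= 15 − t >= 1 > 0 for every t <= 14: the floor at 0 (the 'and X > 0' condition) never binds. Hence X_14 = X_0 + Σ_{t<14} Y_t with i.i.d. increments Y_t = y(d_t) ∈ {+1, −1, 0}.
Outcome values over d=0..8: [1, -1, -1, -1, -1, -1, 0, 0, 0]
Σy = -4, Σy² = 6, M = 9
μ = -4/9 = -4/9,  σ² = 6/9 − (-4/9)² = 38/81
Independent increments: Var[X_14] = 14·σ² = 14·(38/81) = 532/81


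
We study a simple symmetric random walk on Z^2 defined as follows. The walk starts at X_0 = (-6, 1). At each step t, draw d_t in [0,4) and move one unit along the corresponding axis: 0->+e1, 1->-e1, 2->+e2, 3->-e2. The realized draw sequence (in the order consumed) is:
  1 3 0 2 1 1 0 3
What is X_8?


(-7, 0)

t=0: X=(-6, 1), d=1 → -e1, X_1=(-7, 1)
t=1: X=(-7, 1), d=3 → -e2, X_2=(-7, 0)
t=2: X=(-7, 0), d=0 → +e1, X_3=(-6, 0)
t=3: X=(-6, 0), d=2 → +e2, X_4=(-6, 1)
t=4: X=(-6, 1), d=1 → -e1, X_5=(-7, 1)
t=5: X=(-7, 1), d=1 → -e1, X_6=(-8, 1)
t=6: X=(-8, 1), d=0 → +e1, X_7=(-7, 1)
t=7: X=(-7, 1), d=3 → -e2, X_8=(-7, 0)


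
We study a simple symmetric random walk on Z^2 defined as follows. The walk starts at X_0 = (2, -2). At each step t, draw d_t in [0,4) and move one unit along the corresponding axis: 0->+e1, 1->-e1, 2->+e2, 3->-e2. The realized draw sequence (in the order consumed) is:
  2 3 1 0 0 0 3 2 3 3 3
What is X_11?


t=0: X=(2, -2), d=2 → +e2, X_1=(2, -1)
t=1: X=(2, -1), d=3 → -e2, X_2=(2, -2)
t=2: X=(2, -2), d=1 → -e1, X_3=(1, -2)
t=3: X=(1, -2), d=0 → +e1, X_4=(2, -2)
t=4: X=(2, -2), d=0 → +e1, X_5=(3, -2)
t=5: X=(3, -2), d=0 → +e1, X_6=(4, -2)
t=6: X=(4, -2), d=3 → -e2, X_7=(4, -3)
t=7: X=(4, -3), d=2 → +e2, X_8=(4, -2)
t=8: X=(4, -2), d=3 → -e2, X_9=(4, -3)
t=9: X=(4, -3), d=3 → -e2, X_10=(4, -4)
t=10: X=(4, -4), d=3 → -e2, X_11=(4, -5)

(4, -5)


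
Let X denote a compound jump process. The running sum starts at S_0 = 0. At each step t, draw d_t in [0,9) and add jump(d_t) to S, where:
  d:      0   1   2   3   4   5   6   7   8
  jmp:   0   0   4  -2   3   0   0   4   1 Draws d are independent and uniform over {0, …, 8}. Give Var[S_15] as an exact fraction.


Outcome values over d=0..8: [0, 0, 4, -2, 3, 0, 0, 4, 1]
Σy = 10, Σy² = 46, M = 9
μ = 10/9 = 10/9,  σ² = 46/9 − (10/9)² = 314/81
Independent increments: Var[S_15] = 15·σ² = 15·(314/81) = 1570/27

1570/27


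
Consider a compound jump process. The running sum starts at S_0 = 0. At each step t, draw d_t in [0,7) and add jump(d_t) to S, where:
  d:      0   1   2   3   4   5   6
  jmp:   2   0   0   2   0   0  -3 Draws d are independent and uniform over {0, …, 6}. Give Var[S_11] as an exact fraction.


1298/49

Outcome values over d=0..6: [2, 0, 0, 2, 0, 0, -3]
Σy = 1, Σy² = 17, M = 7
μ = 1/7 = 1/7,  σ² = 17/7 − (1/7)² = 118/49
Independent increments: Var[S_11] = 11·σ² = 11·(118/49) = 1298/49


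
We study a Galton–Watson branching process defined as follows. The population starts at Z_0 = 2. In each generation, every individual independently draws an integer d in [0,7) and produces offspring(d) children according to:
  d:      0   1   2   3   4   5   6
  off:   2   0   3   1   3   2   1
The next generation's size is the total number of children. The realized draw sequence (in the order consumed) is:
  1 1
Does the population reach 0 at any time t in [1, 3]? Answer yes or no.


yes

gen 0: Z_0=2, draws=[1, 1], offspring=[0, 0], Z_1=0
gen 1: Z_1=0, draws=[], offspring=[], Z_2=0
gen 2: Z_2=0, draws=[], offspring=[], Z_3=0


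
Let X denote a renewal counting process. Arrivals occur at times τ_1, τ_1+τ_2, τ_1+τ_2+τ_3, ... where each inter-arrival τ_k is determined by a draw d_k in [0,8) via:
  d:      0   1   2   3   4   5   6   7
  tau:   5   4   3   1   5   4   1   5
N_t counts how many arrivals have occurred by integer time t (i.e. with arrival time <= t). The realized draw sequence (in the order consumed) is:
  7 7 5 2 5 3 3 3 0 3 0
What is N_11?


2

draw d_1=7: τ_1=5, arrival time A_1=5
draw d_2=7: τ_2=5, arrival time A_2=10
draw d_3=5: τ_3=4, arrival time A_3=14
draw d_4=2: τ_4=3, arrival time A_4=17
draw d_5=5: τ_5=4, arrival time A_5=21
draw d_6=3: τ_6=1, arrival time A_6=22
draw d_7=3: τ_7=1, arrival time A_7=23
draw d_8=3: τ_8=1, arrival time A_8=24
draw d_9=0: τ_9=5, arrival time A_9=29
draw d_10=3: τ_10=1, arrival time A_10=30
draw d_11=0: τ_11=5, arrival time A_11=35
N_t over t=0..11: 0:0 1:0 2:0 3:0 4:0 5:1 6:1 7:1 8:1 9:1 10:2 11:2


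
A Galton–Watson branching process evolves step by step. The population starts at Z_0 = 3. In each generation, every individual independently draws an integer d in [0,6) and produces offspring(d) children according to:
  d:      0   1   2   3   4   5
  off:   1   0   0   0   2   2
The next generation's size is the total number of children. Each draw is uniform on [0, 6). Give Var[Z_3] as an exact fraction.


Outcome values over d=0..5: [1, 0, 0, 0, 2, 2]
Σy = 5, Σy² = 9, M = 6
μ = 5/6 = 5/6,  σ² = 9/6 − (5/6)² = 29/36
V_0 = 0, E_0 = 3
V_1 = 29/36·E_0 + (5/6)²·V_0 = 29/12;  E_1 = 5/2
V_2 = 29/36·E_1 + (5/6)²·V_1 = 1595/432;  E_2 = 25/12
V_3 = 29/36·E_2 + (5/6)²·V_2 = 65975/15552;  E_3 = 125/72

65975/15552


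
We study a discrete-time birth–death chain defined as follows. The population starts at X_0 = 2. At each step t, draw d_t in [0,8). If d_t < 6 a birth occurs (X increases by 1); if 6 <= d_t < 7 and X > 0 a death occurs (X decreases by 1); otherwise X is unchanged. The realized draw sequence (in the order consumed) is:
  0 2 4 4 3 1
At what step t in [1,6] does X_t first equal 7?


5

t=0: X=2, d=0 → birth, X_1=3
t=1: X=3, d=2 → birth, X_2=4
t=2: X=4, d=4 → birth, X_3=5
t=3: X=5, d=4 → birth, X_4=6
t=4: X=6, d=3 → birth, X_5=7
t=5: X=7, d=1 → birth, X_6=8


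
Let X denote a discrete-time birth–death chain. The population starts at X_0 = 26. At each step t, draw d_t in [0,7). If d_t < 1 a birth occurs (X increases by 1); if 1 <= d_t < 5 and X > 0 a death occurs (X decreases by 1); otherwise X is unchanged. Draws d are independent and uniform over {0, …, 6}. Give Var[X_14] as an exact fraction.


X can drop by at most 1 per step and X_0 = 26 > T = 14, so X_t >= 26 − t >= 12 > 0 for every t <= 14: the floor at 0 (the 'and X > 0' condition) never binds. Hence X_14 = X_0 + Σ_{t<14} Y_t with i.i.d. increments Y_t = y(d_t) ∈ {+1, −1, 0}.
Outcome values over d=0..6: [1, -1, -1, -1, -1, 0, 0]
Σy = -3, Σy² = 5, M = 7
μ = -3/7 = -3/7,  σ² = 5/7 − (-3/7)² = 26/49
Independent increments: Var[X_14] = 14·σ² = 14·(26/49) = 52/7

52/7


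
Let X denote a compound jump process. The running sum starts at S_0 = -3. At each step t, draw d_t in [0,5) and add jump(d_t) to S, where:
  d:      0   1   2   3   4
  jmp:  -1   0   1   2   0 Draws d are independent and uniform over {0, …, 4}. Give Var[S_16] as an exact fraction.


416/25

Outcome values over d=0..4: [-1, 0, 1, 2, 0]
Σy = 2, Σy² = 6, M = 5
μ = 2/5 = 2/5,  σ² = 6/5 − (2/5)² = 26/25
Independent increments: Var[S_16] = 16·σ² = 16·(26/25) = 416/25
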